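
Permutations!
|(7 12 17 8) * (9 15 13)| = |(7 12 17 8)(9 15 13)| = 12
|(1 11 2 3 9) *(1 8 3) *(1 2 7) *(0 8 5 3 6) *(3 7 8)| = 9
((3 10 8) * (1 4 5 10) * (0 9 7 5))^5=(0 8 9 3 7 1 5 4 10)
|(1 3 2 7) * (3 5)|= 5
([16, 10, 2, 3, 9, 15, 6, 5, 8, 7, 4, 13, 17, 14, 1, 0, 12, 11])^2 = [12, 4, 2, 3, 7, 0, 6, 15, 8, 5, 9, 14, 11, 1, 10, 16, 17, 13]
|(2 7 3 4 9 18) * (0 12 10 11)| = |(0 12 10 11)(2 7 3 4 9 18)| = 12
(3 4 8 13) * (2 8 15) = (2 8 13 3 4 15) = [0, 1, 8, 4, 15, 5, 6, 7, 13, 9, 10, 11, 12, 3, 14, 2]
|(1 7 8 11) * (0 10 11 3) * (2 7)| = |(0 10 11 1 2 7 8 3)| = 8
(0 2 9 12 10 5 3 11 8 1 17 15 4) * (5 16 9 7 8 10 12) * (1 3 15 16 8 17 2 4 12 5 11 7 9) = (0 4)(1 2 9 11 10 8 3 7 17 16)(5 15 12) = [4, 2, 9, 7, 0, 15, 6, 17, 3, 11, 8, 10, 5, 13, 14, 12, 1, 16]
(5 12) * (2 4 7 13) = [0, 1, 4, 3, 7, 12, 6, 13, 8, 9, 10, 11, 5, 2] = (2 4 7 13)(5 12)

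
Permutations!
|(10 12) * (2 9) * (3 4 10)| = 4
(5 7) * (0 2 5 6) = [2, 1, 5, 3, 4, 7, 0, 6] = (0 2 5 7 6)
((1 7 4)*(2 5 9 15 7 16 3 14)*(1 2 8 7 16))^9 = (2 4 7 8 14 3 16 15 9 5)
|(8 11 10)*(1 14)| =6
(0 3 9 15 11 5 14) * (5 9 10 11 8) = (0 3 10 11 9 15 8 5 14) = [3, 1, 2, 10, 4, 14, 6, 7, 5, 15, 11, 9, 12, 13, 0, 8]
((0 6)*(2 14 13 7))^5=((0 6)(2 14 13 7))^5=(0 6)(2 14 13 7)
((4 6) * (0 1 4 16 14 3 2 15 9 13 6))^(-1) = (0 4 1)(2 3 14 16 6 13 9 15)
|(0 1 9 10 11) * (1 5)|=6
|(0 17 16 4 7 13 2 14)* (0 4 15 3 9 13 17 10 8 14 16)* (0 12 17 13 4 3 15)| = 22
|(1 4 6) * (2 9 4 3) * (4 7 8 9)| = 15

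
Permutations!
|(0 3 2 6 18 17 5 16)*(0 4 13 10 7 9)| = |(0 3 2 6 18 17 5 16 4 13 10 7 9)| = 13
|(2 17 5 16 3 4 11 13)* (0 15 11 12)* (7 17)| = |(0 15 11 13 2 7 17 5 16 3 4 12)| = 12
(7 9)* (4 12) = (4 12)(7 9) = [0, 1, 2, 3, 12, 5, 6, 9, 8, 7, 10, 11, 4]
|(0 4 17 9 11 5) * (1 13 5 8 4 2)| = 5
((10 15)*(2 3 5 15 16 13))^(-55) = ((2 3 5 15 10 16 13))^(-55) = (2 3 5 15 10 16 13)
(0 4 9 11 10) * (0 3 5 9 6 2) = (0 4 6 2)(3 5 9 11 10) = [4, 1, 0, 5, 6, 9, 2, 7, 8, 11, 3, 10]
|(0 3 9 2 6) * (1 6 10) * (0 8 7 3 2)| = 9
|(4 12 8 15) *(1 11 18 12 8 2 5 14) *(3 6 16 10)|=84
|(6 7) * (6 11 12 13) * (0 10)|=|(0 10)(6 7 11 12 13)|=10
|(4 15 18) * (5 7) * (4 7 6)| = |(4 15 18 7 5 6)| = 6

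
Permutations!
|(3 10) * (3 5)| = |(3 10 5)| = 3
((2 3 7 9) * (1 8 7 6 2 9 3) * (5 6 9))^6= (1 6 9 7)(2 5 3 8)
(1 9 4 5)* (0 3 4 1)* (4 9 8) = (0 3 9 1 8 4 5) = [3, 8, 2, 9, 5, 0, 6, 7, 4, 1]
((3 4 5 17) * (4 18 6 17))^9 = ((3 18 6 17)(4 5))^9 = (3 18 6 17)(4 5)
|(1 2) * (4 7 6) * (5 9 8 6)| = |(1 2)(4 7 5 9 8 6)| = 6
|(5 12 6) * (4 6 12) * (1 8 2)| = |(12)(1 8 2)(4 6 5)| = 3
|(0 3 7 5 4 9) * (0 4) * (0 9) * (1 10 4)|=|(0 3 7 5 9 1 10 4)|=8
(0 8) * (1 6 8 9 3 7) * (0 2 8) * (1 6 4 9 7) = (0 7 6)(1 4 9 3)(2 8) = [7, 4, 8, 1, 9, 5, 0, 6, 2, 3]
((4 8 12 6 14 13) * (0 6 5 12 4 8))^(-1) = (0 4 8 13 14 6)(5 12) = ((0 6 14 13 8 4)(5 12))^(-1)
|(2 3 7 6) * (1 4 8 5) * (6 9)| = 20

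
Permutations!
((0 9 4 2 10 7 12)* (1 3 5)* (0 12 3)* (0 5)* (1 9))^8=((12)(0 1 5 9 4 2 10 7 3))^8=(12)(0 3 7 10 2 4 9 5 1)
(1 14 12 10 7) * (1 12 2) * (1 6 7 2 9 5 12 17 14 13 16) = [0, 13, 6, 3, 4, 12, 7, 17, 8, 5, 2, 11, 10, 16, 9, 15, 1, 14] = (1 13 16)(2 6 7 17 14 9 5 12 10)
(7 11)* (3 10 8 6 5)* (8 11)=[0, 1, 2, 10, 4, 3, 5, 8, 6, 9, 11, 7]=(3 10 11 7 8 6 5)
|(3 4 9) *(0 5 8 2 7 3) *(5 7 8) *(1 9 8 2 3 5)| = 15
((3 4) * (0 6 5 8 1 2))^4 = (0 1 5)(2 8 6)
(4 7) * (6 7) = (4 6 7) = [0, 1, 2, 3, 6, 5, 7, 4]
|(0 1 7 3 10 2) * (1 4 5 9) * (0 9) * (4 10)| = |(0 10 2 9 1 7 3 4 5)| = 9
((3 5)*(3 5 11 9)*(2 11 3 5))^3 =((2 11 9 5))^3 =(2 5 9 11)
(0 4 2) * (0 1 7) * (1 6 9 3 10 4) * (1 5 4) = (0 5 4 2 6 9 3 10 1 7) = [5, 7, 6, 10, 2, 4, 9, 0, 8, 3, 1]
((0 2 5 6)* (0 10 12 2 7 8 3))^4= ((0 7 8 3)(2 5 6 10 12))^4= (2 12 10 6 5)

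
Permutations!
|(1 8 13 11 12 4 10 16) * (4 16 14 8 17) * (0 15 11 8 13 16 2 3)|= |(0 15 11 12 2 3)(1 17 4 10 14 13 8 16)|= 24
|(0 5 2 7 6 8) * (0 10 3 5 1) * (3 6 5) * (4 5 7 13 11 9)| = |(0 1)(2 13 11 9 4 5)(6 8 10)| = 6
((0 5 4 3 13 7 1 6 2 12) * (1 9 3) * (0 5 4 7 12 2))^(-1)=((0 4 1 6)(3 13 12 5 7 9))^(-1)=(0 6 1 4)(3 9 7 5 12 13)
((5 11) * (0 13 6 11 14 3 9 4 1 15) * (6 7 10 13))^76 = (0 9 11 1 14)(3 6 4 5 15)(7 10 13)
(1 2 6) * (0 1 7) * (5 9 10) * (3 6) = (0 1 2 3 6 7)(5 9 10) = [1, 2, 3, 6, 4, 9, 7, 0, 8, 10, 5]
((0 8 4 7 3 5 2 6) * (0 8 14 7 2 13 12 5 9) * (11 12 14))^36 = ((0 11 12 5 13 14 7 3 9)(2 6 8 4))^36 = (14)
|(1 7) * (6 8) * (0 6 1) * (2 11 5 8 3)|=9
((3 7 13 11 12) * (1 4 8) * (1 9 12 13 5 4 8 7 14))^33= ((1 8 9 12 3 14)(4 7 5)(11 13))^33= (1 12)(3 8)(9 14)(11 13)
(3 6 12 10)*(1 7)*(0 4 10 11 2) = (0 4 10 3 6 12 11 2)(1 7) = [4, 7, 0, 6, 10, 5, 12, 1, 8, 9, 3, 2, 11]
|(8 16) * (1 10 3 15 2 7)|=|(1 10 3 15 2 7)(8 16)|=6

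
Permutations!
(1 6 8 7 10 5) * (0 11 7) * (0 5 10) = (0 11 7)(1 6 8 5) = [11, 6, 2, 3, 4, 1, 8, 0, 5, 9, 10, 7]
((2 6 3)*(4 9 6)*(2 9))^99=((2 4)(3 9 6))^99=(9)(2 4)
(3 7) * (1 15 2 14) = (1 15 2 14)(3 7) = [0, 15, 14, 7, 4, 5, 6, 3, 8, 9, 10, 11, 12, 13, 1, 2]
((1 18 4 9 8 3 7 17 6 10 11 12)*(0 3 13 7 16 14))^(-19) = ((0 3 16 14)(1 18 4 9 8 13 7 17 6 10 11 12))^(-19) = (0 3 16 14)(1 13 11 9 6 18 7 12 8 10 4 17)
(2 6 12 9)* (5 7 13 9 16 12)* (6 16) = (2 16 12 6 5 7 13 9) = [0, 1, 16, 3, 4, 7, 5, 13, 8, 2, 10, 11, 6, 9, 14, 15, 12]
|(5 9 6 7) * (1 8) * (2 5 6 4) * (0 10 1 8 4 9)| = 6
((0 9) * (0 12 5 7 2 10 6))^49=(0 9 12 5 7 2 10 6)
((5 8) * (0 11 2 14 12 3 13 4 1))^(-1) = (0 1 4 13 3 12 14 2 11)(5 8)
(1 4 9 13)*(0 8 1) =(0 8 1 4 9 13) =[8, 4, 2, 3, 9, 5, 6, 7, 1, 13, 10, 11, 12, 0]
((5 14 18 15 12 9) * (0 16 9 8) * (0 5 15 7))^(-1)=(0 7 18 14 5 8 12 15 9 16)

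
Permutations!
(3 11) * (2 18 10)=(2 18 10)(3 11)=[0, 1, 18, 11, 4, 5, 6, 7, 8, 9, 2, 3, 12, 13, 14, 15, 16, 17, 10]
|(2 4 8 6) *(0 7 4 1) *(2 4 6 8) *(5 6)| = |(8)(0 7 5 6 4 2 1)| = 7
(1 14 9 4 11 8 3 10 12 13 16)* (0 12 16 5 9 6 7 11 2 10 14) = [12, 0, 10, 14, 2, 9, 7, 11, 3, 4, 16, 8, 13, 5, 6, 15, 1] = (0 12 13 5 9 4 2 10 16 1)(3 14 6 7 11 8)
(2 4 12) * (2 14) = (2 4 12 14) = [0, 1, 4, 3, 12, 5, 6, 7, 8, 9, 10, 11, 14, 13, 2]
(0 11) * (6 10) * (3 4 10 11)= (0 3 4 10 6 11)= [3, 1, 2, 4, 10, 5, 11, 7, 8, 9, 6, 0]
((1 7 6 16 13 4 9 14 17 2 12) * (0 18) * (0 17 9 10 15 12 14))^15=(0 2)(1 10 16)(4 6 12)(7 15 13)(9 17)(14 18)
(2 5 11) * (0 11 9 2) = (0 11)(2 5 9) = [11, 1, 5, 3, 4, 9, 6, 7, 8, 2, 10, 0]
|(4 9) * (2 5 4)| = |(2 5 4 9)| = 4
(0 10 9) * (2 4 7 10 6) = (0 6 2 4 7 10 9) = [6, 1, 4, 3, 7, 5, 2, 10, 8, 0, 9]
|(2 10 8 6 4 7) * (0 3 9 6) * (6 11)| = 10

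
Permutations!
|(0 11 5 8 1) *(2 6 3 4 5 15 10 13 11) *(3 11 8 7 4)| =|(0 2 6 11 15 10 13 8 1)(4 5 7)| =9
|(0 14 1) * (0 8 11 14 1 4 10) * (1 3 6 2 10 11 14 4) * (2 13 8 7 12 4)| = |(0 3 6 13 8 14 1 7 12 4 11 2 10)| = 13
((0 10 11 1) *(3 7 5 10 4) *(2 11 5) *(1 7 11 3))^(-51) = (2 3 11 7)(5 10)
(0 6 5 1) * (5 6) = (6)(0 5 1) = [5, 0, 2, 3, 4, 1, 6]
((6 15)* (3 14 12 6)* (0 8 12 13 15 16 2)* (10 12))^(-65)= (0 16 12 8 2 6 10)(3 15 13 14)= ((0 8 10 12 6 16 2)(3 14 13 15))^(-65)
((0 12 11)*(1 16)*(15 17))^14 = (17)(0 11 12)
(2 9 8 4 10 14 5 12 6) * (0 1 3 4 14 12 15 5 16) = (0 1 3 4 10 12 6 2 9 8 14 16)(5 15) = [1, 3, 9, 4, 10, 15, 2, 7, 14, 8, 12, 11, 6, 13, 16, 5, 0]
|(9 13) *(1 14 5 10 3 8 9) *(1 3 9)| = 8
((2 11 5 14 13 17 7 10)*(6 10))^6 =(2 7 14)(5 10 17)(6 13 11)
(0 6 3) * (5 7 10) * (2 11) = (0 6 3)(2 11)(5 7 10) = [6, 1, 11, 0, 4, 7, 3, 10, 8, 9, 5, 2]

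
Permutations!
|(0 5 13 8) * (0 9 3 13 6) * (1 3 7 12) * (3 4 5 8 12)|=|(0 8 9 7 3 13 12 1 4 5 6)|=11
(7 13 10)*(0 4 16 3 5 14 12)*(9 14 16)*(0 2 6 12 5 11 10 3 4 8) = [8, 1, 6, 11, 9, 16, 12, 13, 0, 14, 7, 10, 2, 3, 5, 15, 4] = (0 8)(2 6 12)(3 11 10 7 13)(4 9 14 5 16)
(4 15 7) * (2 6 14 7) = (2 6 14 7 4 15) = [0, 1, 6, 3, 15, 5, 14, 4, 8, 9, 10, 11, 12, 13, 7, 2]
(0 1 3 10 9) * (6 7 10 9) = (0 1 3 9)(6 7 10) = [1, 3, 2, 9, 4, 5, 7, 10, 8, 0, 6]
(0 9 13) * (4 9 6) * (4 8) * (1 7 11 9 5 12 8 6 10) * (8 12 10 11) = [11, 7, 2, 3, 5, 10, 6, 8, 4, 13, 1, 9, 12, 0] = (0 11 9 13)(1 7 8 4 5 10)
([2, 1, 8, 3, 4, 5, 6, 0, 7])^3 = (0 7 8 2)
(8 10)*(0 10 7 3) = (0 10 8 7 3) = [10, 1, 2, 0, 4, 5, 6, 3, 7, 9, 8]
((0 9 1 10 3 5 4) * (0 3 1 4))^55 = (1 10)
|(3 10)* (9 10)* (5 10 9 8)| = |(3 8 5 10)| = 4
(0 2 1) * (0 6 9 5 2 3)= (0 3)(1 6 9 5 2)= [3, 6, 1, 0, 4, 2, 9, 7, 8, 5]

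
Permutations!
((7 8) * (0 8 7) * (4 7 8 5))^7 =((0 5 4 7 8))^7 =(0 4 8 5 7)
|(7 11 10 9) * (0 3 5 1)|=|(0 3 5 1)(7 11 10 9)|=4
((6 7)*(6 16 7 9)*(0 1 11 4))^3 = (0 4 11 1)(6 9)(7 16)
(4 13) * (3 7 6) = (3 7 6)(4 13) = [0, 1, 2, 7, 13, 5, 3, 6, 8, 9, 10, 11, 12, 4]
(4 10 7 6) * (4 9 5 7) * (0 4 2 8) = (0 4 10 2 8)(5 7 6 9) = [4, 1, 8, 3, 10, 7, 9, 6, 0, 5, 2]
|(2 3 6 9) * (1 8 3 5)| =|(1 8 3 6 9 2 5)| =7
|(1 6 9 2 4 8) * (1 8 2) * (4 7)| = 3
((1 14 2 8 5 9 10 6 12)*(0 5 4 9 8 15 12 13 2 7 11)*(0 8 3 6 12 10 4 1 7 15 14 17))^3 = (0 6 14 12 8)(1 5 13 15 7)(2 10 11 17 3)(4 9)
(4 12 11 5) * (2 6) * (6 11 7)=(2 11 5 4 12 7 6)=[0, 1, 11, 3, 12, 4, 2, 6, 8, 9, 10, 5, 7]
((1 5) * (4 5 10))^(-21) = (1 5 4 10)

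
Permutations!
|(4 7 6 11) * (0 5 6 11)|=|(0 5 6)(4 7 11)|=3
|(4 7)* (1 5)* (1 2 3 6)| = |(1 5 2 3 6)(4 7)| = 10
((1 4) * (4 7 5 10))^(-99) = (1 7 5 10 4)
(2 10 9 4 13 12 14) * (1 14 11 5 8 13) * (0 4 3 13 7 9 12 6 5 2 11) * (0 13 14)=(0 4 1)(2 10 12 13 6 5 8 7 9 3 14 11)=[4, 0, 10, 14, 1, 8, 5, 9, 7, 3, 12, 2, 13, 6, 11]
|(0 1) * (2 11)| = |(0 1)(2 11)| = 2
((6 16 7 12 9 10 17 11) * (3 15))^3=(3 15)(6 12 17 16 9 11 7 10)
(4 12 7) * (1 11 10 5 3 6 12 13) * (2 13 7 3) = (1 11 10 5 2 13)(3 6 12)(4 7) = [0, 11, 13, 6, 7, 2, 12, 4, 8, 9, 5, 10, 3, 1]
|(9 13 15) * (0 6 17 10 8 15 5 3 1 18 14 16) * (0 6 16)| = 14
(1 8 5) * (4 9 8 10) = [0, 10, 2, 3, 9, 1, 6, 7, 5, 8, 4] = (1 10 4 9 8 5)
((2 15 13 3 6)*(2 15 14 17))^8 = ((2 14 17)(3 6 15 13))^8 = (2 17 14)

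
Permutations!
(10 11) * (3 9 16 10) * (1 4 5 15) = (1 4 5 15)(3 9 16 10 11) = [0, 4, 2, 9, 5, 15, 6, 7, 8, 16, 11, 3, 12, 13, 14, 1, 10]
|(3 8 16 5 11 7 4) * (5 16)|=|(16)(3 8 5 11 7 4)|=6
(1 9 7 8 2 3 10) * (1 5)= [0, 9, 3, 10, 4, 1, 6, 8, 2, 7, 5]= (1 9 7 8 2 3 10 5)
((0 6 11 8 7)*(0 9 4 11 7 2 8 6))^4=(4 9 7 6 11)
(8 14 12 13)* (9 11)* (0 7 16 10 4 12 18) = (0 7 16 10 4 12 13 8 14 18)(9 11) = [7, 1, 2, 3, 12, 5, 6, 16, 14, 11, 4, 9, 13, 8, 18, 15, 10, 17, 0]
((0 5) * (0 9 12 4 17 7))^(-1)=(0 7 17 4 12 9 5)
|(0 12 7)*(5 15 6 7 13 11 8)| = |(0 12 13 11 8 5 15 6 7)| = 9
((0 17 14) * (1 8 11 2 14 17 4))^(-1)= (17)(0 14 2 11 8 1 4)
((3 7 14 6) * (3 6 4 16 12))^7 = (3 7 14 4 16 12)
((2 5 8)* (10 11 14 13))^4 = (14)(2 5 8)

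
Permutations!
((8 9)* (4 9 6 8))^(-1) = ((4 9)(6 8))^(-1) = (4 9)(6 8)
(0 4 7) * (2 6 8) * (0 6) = (0 4 7 6 8 2) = [4, 1, 0, 3, 7, 5, 8, 6, 2]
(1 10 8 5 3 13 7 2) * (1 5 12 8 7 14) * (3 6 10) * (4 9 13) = (1 3 4 9 13 14)(2 5 6 10 7)(8 12) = [0, 3, 5, 4, 9, 6, 10, 2, 12, 13, 7, 11, 8, 14, 1]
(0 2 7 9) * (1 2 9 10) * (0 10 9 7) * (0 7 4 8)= [4, 2, 7, 3, 8, 5, 6, 9, 0, 10, 1]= (0 4 8)(1 2 7 9 10)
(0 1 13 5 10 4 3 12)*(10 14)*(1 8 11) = (0 8 11 1 13 5 14 10 4 3 12) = [8, 13, 2, 12, 3, 14, 6, 7, 11, 9, 4, 1, 0, 5, 10]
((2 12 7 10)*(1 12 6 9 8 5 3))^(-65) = (1 6)(2 3)(5 10)(7 8)(9 12)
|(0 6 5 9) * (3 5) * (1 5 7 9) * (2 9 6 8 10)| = 30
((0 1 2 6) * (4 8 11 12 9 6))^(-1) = (0 6 9 12 11 8 4 2 1)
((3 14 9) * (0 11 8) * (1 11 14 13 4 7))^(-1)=((0 14 9 3 13 4 7 1 11 8))^(-1)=(0 8 11 1 7 4 13 3 9 14)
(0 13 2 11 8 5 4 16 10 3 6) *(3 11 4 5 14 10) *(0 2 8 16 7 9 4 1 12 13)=(1 12 13 8 14 10 11 16 3 6 2)(4 7 9)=[0, 12, 1, 6, 7, 5, 2, 9, 14, 4, 11, 16, 13, 8, 10, 15, 3]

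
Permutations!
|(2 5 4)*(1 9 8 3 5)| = 7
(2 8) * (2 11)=[0, 1, 8, 3, 4, 5, 6, 7, 11, 9, 10, 2]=(2 8 11)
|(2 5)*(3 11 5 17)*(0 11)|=|(0 11 5 2 17 3)|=6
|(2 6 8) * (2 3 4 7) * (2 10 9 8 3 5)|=|(2 6 3 4 7 10 9 8 5)|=9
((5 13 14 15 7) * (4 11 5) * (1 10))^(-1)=((1 10)(4 11 5 13 14 15 7))^(-1)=(1 10)(4 7 15 14 13 5 11)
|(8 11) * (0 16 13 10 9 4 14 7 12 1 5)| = |(0 16 13 10 9 4 14 7 12 1 5)(8 11)| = 22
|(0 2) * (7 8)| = 2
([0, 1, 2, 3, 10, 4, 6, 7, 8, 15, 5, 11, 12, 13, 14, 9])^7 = (4 10 5)(9 15)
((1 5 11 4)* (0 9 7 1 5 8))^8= ((0 9 7 1 8)(4 5 11))^8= (0 1 9 8 7)(4 11 5)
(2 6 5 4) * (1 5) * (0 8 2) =(0 8 2 6 1 5 4) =[8, 5, 6, 3, 0, 4, 1, 7, 2]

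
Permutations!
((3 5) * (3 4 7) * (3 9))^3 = (3 7 5 9 4)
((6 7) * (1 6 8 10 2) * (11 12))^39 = (1 8)(2 7)(6 10)(11 12)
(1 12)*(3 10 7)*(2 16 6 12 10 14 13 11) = (1 10 7 3 14 13 11 2 16 6 12) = [0, 10, 16, 14, 4, 5, 12, 3, 8, 9, 7, 2, 1, 11, 13, 15, 6]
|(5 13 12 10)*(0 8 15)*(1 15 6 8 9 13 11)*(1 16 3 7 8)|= |(0 9 13 12 10 5 11 16 3 7 8 6 1 15)|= 14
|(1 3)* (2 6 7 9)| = 4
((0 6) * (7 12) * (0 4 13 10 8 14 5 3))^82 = (0 6 4 13 10 8 14 5 3) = ((0 6 4 13 10 8 14 5 3)(7 12))^82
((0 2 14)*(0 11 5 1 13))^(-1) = (0 13 1 5 11 14 2)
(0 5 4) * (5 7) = (0 7 5 4) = [7, 1, 2, 3, 0, 4, 6, 5]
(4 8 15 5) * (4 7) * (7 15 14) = (4 8 14 7)(5 15) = [0, 1, 2, 3, 8, 15, 6, 4, 14, 9, 10, 11, 12, 13, 7, 5]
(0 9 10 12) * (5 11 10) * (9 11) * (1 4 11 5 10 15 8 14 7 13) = (0 5 9 10 12)(1 4 11 15 8 14 7 13) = [5, 4, 2, 3, 11, 9, 6, 13, 14, 10, 12, 15, 0, 1, 7, 8]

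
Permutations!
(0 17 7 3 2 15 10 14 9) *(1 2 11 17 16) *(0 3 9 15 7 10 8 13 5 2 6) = [16, 6, 7, 11, 4, 2, 0, 9, 13, 3, 14, 17, 12, 5, 15, 8, 1, 10] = (0 16 1 6)(2 7 9 3 11 17 10 14 15 8 13 5)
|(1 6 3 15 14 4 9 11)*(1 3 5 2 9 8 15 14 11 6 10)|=12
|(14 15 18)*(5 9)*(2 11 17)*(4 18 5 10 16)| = 24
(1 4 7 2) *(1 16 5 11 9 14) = (1 4 7 2 16 5 11 9 14) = [0, 4, 16, 3, 7, 11, 6, 2, 8, 14, 10, 9, 12, 13, 1, 15, 5]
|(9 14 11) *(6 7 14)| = |(6 7 14 11 9)| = 5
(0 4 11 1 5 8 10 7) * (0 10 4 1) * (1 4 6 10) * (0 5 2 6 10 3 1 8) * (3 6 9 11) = (0 4 3 1 2 9 11 5)(7 8 10) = [4, 2, 9, 1, 3, 0, 6, 8, 10, 11, 7, 5]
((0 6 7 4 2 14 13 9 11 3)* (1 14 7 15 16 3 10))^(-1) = (0 3 16 15 6)(1 10 11 9 13 14)(2 4 7) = ((0 6 15 16 3)(1 14 13 9 11 10)(2 7 4))^(-1)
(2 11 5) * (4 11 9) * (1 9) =(1 9 4 11 5 2) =[0, 9, 1, 3, 11, 2, 6, 7, 8, 4, 10, 5]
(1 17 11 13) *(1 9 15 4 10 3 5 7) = (1 17 11 13 9 15 4 10 3 5 7) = [0, 17, 2, 5, 10, 7, 6, 1, 8, 15, 3, 13, 12, 9, 14, 4, 16, 11]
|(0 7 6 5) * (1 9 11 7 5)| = |(0 5)(1 9 11 7 6)| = 10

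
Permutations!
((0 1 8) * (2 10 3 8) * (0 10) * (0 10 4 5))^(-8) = (10)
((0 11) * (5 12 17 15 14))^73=(0 11)(5 15 12 14 17)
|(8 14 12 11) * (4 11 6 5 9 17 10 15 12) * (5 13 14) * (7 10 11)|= 40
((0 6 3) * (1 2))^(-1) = ((0 6 3)(1 2))^(-1) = (0 3 6)(1 2)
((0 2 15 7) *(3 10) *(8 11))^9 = ((0 2 15 7)(3 10)(8 11))^9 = (0 2 15 7)(3 10)(8 11)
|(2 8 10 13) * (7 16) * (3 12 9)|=|(2 8 10 13)(3 12 9)(7 16)|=12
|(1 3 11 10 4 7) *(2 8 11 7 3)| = 8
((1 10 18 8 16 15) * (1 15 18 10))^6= (18)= ((8 16 18))^6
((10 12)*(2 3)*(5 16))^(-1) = (2 3)(5 16)(10 12)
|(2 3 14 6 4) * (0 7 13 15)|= |(0 7 13 15)(2 3 14 6 4)|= 20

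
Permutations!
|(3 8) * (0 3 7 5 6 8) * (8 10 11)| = 6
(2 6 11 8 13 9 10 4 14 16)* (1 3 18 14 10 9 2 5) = (1 3 18 14 16 5)(2 6 11 8 13)(4 10) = [0, 3, 6, 18, 10, 1, 11, 7, 13, 9, 4, 8, 12, 2, 16, 15, 5, 17, 14]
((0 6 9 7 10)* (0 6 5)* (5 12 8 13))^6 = ((0 12 8 13 5)(6 9 7 10))^6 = (0 12 8 13 5)(6 7)(9 10)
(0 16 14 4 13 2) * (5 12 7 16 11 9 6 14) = [11, 1, 0, 3, 13, 12, 14, 16, 8, 6, 10, 9, 7, 2, 4, 15, 5] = (0 11 9 6 14 4 13 2)(5 12 7 16)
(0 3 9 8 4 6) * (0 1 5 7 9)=(0 3)(1 5 7 9 8 4 6)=[3, 5, 2, 0, 6, 7, 1, 9, 4, 8]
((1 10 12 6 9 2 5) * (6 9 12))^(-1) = ((1 10 6 12 9 2 5))^(-1) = (1 5 2 9 12 6 10)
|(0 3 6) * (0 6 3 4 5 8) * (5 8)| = |(0 4 8)| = 3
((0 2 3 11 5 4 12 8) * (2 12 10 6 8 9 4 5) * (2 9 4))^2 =(0 4 6)(2 11)(3 9)(8 12 10)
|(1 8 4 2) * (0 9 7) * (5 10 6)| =|(0 9 7)(1 8 4 2)(5 10 6)| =12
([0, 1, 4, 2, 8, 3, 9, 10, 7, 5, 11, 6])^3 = [0, 1, 7, 8, 10, 4, 3, 6, 11, 2, 9, 5]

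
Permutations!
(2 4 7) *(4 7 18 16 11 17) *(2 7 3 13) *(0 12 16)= [12, 1, 3, 13, 18, 5, 6, 7, 8, 9, 10, 17, 16, 2, 14, 15, 11, 4, 0]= (0 12 16 11 17 4 18)(2 3 13)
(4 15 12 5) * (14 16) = [0, 1, 2, 3, 15, 4, 6, 7, 8, 9, 10, 11, 5, 13, 16, 12, 14] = (4 15 12 5)(14 16)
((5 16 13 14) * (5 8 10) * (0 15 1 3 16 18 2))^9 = (0 5 14 3)(1 2 10 13)(8 16 15 18)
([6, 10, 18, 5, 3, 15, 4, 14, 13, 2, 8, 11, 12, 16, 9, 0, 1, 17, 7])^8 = (0 4 5)(1 13 10 16 8)(2 14 18 9 7)(3 15 6)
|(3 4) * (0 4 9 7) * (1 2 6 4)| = 8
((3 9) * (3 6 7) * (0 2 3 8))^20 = (0 8 7 6 9 3 2)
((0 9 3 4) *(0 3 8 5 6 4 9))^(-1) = (3 4 6 5 8 9)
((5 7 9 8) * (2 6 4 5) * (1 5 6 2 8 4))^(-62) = (1 4 7)(5 6 9)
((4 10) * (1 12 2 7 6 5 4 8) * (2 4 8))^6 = ((1 12 4 10 2 7 6 5 8))^6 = (1 6 10)(2 12 5)(4 8 7)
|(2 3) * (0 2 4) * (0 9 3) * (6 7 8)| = 6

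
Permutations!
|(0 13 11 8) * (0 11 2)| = 6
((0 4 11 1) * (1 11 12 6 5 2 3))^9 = (0 4 12 6 5 2 3 1)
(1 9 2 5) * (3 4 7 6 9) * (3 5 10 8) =[0, 5, 10, 4, 7, 1, 9, 6, 3, 2, 8] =(1 5)(2 10 8 3 4 7 6 9)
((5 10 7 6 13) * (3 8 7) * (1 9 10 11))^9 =(1 11 5 13 6 7 8 3 10 9)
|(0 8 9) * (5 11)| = |(0 8 9)(5 11)| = 6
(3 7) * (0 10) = (0 10)(3 7) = [10, 1, 2, 7, 4, 5, 6, 3, 8, 9, 0]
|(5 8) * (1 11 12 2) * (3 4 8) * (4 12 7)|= 9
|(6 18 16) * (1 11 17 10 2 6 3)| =9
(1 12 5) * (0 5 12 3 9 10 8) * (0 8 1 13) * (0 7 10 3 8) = (0 5 13 7 10 1 8)(3 9) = [5, 8, 2, 9, 4, 13, 6, 10, 0, 3, 1, 11, 12, 7]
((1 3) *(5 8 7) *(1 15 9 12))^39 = ((1 3 15 9 12)(5 8 7))^39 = (1 12 9 15 3)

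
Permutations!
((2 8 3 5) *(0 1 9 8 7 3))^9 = (0 1 9 8)(2 7 3 5)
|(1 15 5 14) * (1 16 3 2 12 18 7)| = 10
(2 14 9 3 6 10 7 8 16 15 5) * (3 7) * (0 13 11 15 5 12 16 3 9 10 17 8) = (0 13 11 15 12 16 5 2 14 10 9 7)(3 6 17 8) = [13, 1, 14, 6, 4, 2, 17, 0, 3, 7, 9, 15, 16, 11, 10, 12, 5, 8]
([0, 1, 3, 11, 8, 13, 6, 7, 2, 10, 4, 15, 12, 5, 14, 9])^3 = [0, 1, 15, 9, 3, 13, 6, 7, 11, 8, 2, 10, 12, 5, 14, 4]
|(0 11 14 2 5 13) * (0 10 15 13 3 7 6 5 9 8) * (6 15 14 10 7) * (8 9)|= 6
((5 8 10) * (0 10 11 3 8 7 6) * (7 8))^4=((0 10 5 8 11 3 7 6))^4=(0 11)(3 10)(5 7)(6 8)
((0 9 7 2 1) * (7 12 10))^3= ((0 9 12 10 7 2 1))^3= (0 10 1 12 2 9 7)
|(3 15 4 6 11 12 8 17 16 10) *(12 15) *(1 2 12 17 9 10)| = |(1 2 12 8 9 10 3 17 16)(4 6 11 15)| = 36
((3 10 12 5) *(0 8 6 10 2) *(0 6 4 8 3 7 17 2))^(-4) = (2 12 17 10 7 6 5) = ((0 3)(2 6 10 12 5 7 17)(4 8))^(-4)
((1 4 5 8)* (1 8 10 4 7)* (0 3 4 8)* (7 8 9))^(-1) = ((0 3 4 5 10 9 7 1 8))^(-1) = (0 8 1 7 9 10 5 4 3)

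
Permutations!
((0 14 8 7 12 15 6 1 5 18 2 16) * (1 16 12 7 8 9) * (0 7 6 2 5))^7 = ((0 14 9 1)(2 12 15)(5 18)(6 16 7))^7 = (0 1 9 14)(2 12 15)(5 18)(6 16 7)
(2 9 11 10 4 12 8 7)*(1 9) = [0, 9, 1, 3, 12, 5, 6, 2, 7, 11, 4, 10, 8] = (1 9 11 10 4 12 8 7 2)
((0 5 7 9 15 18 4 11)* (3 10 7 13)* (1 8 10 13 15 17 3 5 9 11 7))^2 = ((0 9 17 3 13 5 15 18 4 7 11)(1 8 10))^2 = (0 17 13 15 4 11 9 3 5 18 7)(1 10 8)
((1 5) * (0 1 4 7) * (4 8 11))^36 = (0 1 5 8 11 4 7) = ((0 1 5 8 11 4 7))^36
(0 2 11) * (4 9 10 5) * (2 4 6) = (0 4 9 10 5 6 2 11) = [4, 1, 11, 3, 9, 6, 2, 7, 8, 10, 5, 0]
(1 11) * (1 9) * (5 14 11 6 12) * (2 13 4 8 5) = (1 6 12 2 13 4 8 5 14 11 9) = [0, 6, 13, 3, 8, 14, 12, 7, 5, 1, 10, 9, 2, 4, 11]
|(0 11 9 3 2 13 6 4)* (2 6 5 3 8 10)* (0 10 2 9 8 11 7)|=10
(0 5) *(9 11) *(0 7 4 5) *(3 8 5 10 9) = [0, 1, 2, 8, 10, 7, 6, 4, 5, 11, 9, 3] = (3 8 5 7 4 10 9 11)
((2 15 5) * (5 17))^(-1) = (2 5 17 15)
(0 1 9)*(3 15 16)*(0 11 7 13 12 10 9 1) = (3 15 16)(7 13 12 10 9 11) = [0, 1, 2, 15, 4, 5, 6, 13, 8, 11, 9, 7, 10, 12, 14, 16, 3]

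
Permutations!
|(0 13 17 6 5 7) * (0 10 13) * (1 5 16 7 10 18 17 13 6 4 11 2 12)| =12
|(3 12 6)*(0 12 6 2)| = |(0 12 2)(3 6)| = 6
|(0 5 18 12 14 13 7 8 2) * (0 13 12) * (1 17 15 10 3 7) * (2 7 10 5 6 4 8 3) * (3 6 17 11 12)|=|(0 17 15 5 18)(1 11 12 14 3 10 2 13)(4 8 7 6)|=40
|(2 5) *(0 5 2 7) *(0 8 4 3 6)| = 7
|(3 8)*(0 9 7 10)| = |(0 9 7 10)(3 8)| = 4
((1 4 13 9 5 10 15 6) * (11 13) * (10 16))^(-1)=(1 6 15 10 16 5 9 13 11 4)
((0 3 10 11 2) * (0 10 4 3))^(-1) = (2 11 10)(3 4)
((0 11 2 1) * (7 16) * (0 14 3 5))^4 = ((0 11 2 1 14 3 5)(7 16))^4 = (16)(0 14 11 3 2 5 1)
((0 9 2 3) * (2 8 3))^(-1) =((0 9 8 3))^(-1) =(0 3 8 9)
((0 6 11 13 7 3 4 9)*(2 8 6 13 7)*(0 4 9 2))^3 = (0 13)(2 11 9 8 7 4 6 3)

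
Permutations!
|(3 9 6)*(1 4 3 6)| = 4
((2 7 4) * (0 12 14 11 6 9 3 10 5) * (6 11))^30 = (0 10 9 14)(3 6 12 5)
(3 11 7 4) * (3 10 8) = (3 11 7 4 10 8) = [0, 1, 2, 11, 10, 5, 6, 4, 3, 9, 8, 7]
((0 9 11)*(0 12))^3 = (0 12 11 9)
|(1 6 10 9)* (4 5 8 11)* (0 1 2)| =12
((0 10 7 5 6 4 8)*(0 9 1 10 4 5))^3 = ((0 4 8 9 1 10 7)(5 6))^3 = (0 9 7 8 10 4 1)(5 6)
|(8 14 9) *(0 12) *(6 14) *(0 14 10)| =|(0 12 14 9 8 6 10)| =7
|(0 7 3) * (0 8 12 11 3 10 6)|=4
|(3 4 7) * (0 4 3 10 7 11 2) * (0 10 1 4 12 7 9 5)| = 10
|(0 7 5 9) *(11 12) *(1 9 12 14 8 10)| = |(0 7 5 12 11 14 8 10 1 9)| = 10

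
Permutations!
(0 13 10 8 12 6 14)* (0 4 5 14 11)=[13, 1, 2, 3, 5, 14, 11, 7, 12, 9, 8, 0, 6, 10, 4]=(0 13 10 8 12 6 11)(4 5 14)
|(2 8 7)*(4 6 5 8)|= 6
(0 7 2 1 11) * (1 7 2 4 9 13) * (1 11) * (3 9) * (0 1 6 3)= [2, 6, 7, 9, 0, 5, 3, 4, 8, 13, 10, 1, 12, 11]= (0 2 7 4)(1 6 3 9 13 11)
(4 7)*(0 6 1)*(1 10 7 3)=(0 6 10 7 4 3 1)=[6, 0, 2, 1, 3, 5, 10, 4, 8, 9, 7]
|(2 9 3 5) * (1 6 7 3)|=7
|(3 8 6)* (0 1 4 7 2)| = 15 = |(0 1 4 7 2)(3 8 6)|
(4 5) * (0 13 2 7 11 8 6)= [13, 1, 7, 3, 5, 4, 0, 11, 6, 9, 10, 8, 12, 2]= (0 13 2 7 11 8 6)(4 5)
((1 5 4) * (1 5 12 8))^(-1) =(1 8 12)(4 5)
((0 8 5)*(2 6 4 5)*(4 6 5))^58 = ((0 8 2 5))^58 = (0 2)(5 8)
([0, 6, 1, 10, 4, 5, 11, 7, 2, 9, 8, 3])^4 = (1 10 6 8 11 2 3)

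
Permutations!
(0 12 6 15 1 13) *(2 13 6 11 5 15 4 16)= (0 12 11 5 15 1 6 4 16 2 13)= [12, 6, 13, 3, 16, 15, 4, 7, 8, 9, 10, 5, 11, 0, 14, 1, 2]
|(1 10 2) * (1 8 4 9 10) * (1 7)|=10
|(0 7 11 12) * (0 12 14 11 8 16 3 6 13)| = 14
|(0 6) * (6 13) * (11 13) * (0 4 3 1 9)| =8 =|(0 11 13 6 4 3 1 9)|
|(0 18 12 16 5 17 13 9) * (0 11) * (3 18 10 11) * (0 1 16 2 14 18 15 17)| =60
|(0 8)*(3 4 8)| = 4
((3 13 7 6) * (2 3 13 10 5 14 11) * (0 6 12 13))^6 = (14)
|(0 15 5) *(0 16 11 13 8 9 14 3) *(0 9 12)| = 24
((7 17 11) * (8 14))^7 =((7 17 11)(8 14))^7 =(7 17 11)(8 14)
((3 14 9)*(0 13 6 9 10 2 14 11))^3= (14)(0 9)(3 13)(6 11)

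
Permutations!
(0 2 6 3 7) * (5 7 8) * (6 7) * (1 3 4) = (0 2 7)(1 3 8 5 6 4) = [2, 3, 7, 8, 1, 6, 4, 0, 5]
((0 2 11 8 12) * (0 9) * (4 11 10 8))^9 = ((0 2 10 8 12 9)(4 11))^9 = (0 8)(2 12)(4 11)(9 10)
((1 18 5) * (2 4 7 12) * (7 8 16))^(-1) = ((1 18 5)(2 4 8 16 7 12))^(-1) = (1 5 18)(2 12 7 16 8 4)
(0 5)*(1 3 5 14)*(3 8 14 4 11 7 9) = [4, 8, 2, 5, 11, 0, 6, 9, 14, 3, 10, 7, 12, 13, 1] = (0 4 11 7 9 3 5)(1 8 14)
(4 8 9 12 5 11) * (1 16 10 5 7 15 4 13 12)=[0, 16, 2, 3, 8, 11, 6, 15, 9, 1, 5, 13, 7, 12, 14, 4, 10]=(1 16 10 5 11 13 12 7 15 4 8 9)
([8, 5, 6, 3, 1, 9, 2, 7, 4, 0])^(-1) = [9, 4, 6, 3, 8, 1, 2, 7, 0, 5]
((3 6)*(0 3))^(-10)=((0 3 6))^(-10)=(0 6 3)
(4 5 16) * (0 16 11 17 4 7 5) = [16, 1, 2, 3, 0, 11, 6, 5, 8, 9, 10, 17, 12, 13, 14, 15, 7, 4] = (0 16 7 5 11 17 4)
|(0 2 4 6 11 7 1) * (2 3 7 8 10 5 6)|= 20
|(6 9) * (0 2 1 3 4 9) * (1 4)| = |(0 2 4 9 6)(1 3)| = 10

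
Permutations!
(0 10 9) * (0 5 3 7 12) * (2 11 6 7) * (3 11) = (0 10 9 5 11 6 7 12)(2 3) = [10, 1, 3, 2, 4, 11, 7, 12, 8, 5, 9, 6, 0]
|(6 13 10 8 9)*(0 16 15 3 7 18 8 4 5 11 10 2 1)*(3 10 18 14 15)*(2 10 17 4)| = |(0 16 3 7 14 15 17 4 5 11 18 8 9 6 13 10 2 1)| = 18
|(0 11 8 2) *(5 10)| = 4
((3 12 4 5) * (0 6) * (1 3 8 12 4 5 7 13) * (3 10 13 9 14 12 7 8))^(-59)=(0 6)(1 10 13)(3 14 8 5 9 4 12 7)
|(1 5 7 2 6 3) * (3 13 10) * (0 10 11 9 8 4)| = 13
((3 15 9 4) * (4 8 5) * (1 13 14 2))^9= ((1 13 14 2)(3 15 9 8 5 4))^9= (1 13 14 2)(3 8)(4 9)(5 15)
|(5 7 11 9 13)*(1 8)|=10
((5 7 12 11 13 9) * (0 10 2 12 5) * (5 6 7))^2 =(0 2 11 9 10 12 13)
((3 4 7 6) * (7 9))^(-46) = (3 6 7 9 4)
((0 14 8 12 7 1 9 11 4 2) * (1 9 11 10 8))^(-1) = ((0 14 1 11 4 2)(7 9 10 8 12))^(-1) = (0 2 4 11 1 14)(7 12 8 10 9)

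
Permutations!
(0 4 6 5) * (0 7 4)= [0, 1, 2, 3, 6, 7, 5, 4]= (4 6 5 7)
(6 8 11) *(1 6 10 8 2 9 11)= (1 6 2 9 11 10 8)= [0, 6, 9, 3, 4, 5, 2, 7, 1, 11, 8, 10]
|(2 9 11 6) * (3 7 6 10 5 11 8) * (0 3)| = 21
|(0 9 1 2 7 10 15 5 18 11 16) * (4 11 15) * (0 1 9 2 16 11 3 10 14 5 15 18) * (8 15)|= |(18)(0 2 7 14 5)(1 16)(3 10 4)(8 15)|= 30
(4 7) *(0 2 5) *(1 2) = (0 1 2 5)(4 7) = [1, 2, 5, 3, 7, 0, 6, 4]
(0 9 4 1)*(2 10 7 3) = (0 9 4 1)(2 10 7 3) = [9, 0, 10, 2, 1, 5, 6, 3, 8, 4, 7]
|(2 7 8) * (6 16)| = 6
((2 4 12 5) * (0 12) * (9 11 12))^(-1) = (0 4 2 5 12 11 9)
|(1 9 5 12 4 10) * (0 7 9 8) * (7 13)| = 10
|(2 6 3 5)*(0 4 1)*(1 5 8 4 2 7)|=|(0 2 6 3 8 4 5 7 1)|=9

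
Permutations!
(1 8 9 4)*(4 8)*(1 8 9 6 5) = (9)(1 4 8 6 5) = [0, 4, 2, 3, 8, 1, 5, 7, 6, 9]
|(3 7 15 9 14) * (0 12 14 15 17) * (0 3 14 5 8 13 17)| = |(0 12 5 8 13 17 3 7)(9 15)| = 8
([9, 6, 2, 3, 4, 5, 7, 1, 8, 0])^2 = (9)(1 7 6)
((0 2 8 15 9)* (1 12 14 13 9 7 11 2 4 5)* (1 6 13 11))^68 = ((0 4 5 6 13 9)(1 12 14 11 2 8 15 7))^68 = (0 5 13)(1 2)(4 6 9)(7 11)(8 12)(14 15)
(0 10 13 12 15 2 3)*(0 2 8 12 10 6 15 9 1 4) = (0 6 15 8 12 9 1 4)(2 3)(10 13) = [6, 4, 3, 2, 0, 5, 15, 7, 12, 1, 13, 11, 9, 10, 14, 8]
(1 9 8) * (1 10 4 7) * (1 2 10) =[0, 9, 10, 3, 7, 5, 6, 2, 1, 8, 4] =(1 9 8)(2 10 4 7)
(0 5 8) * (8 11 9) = [5, 1, 2, 3, 4, 11, 6, 7, 0, 8, 10, 9] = (0 5 11 9 8)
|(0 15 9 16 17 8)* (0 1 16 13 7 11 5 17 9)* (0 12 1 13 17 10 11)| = 30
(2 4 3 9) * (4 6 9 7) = (2 6 9)(3 7 4) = [0, 1, 6, 7, 3, 5, 9, 4, 8, 2]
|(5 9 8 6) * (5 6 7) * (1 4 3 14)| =|(1 4 3 14)(5 9 8 7)| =4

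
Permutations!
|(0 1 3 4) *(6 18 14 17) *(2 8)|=|(0 1 3 4)(2 8)(6 18 14 17)|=4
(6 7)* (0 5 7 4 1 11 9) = (0 5 7 6 4 1 11 9) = [5, 11, 2, 3, 1, 7, 4, 6, 8, 0, 10, 9]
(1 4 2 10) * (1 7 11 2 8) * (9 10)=(1 4 8)(2 9 10 7 11)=[0, 4, 9, 3, 8, 5, 6, 11, 1, 10, 7, 2]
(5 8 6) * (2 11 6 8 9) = (2 11 6 5 9) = [0, 1, 11, 3, 4, 9, 5, 7, 8, 2, 10, 6]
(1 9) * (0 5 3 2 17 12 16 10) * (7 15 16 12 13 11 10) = (0 5 3 2 17 13 11 10)(1 9)(7 15 16) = [5, 9, 17, 2, 4, 3, 6, 15, 8, 1, 0, 10, 12, 11, 14, 16, 7, 13]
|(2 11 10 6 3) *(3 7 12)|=|(2 11 10 6 7 12 3)|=7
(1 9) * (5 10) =(1 9)(5 10) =[0, 9, 2, 3, 4, 10, 6, 7, 8, 1, 5]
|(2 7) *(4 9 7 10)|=5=|(2 10 4 9 7)|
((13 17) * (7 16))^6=(17)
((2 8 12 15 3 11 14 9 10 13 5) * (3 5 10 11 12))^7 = ((2 8 3 12 15 5)(9 11 14)(10 13))^7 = (2 8 3 12 15 5)(9 11 14)(10 13)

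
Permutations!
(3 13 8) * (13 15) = (3 15 13 8) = [0, 1, 2, 15, 4, 5, 6, 7, 3, 9, 10, 11, 12, 8, 14, 13]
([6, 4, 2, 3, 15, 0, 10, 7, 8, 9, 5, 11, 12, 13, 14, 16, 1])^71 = [5, 16, 2, 3, 1, 10, 0, 7, 8, 9, 6, 11, 12, 13, 14, 4, 15]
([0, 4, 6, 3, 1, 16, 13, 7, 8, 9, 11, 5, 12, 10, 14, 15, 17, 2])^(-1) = (1 4)(2 17 16 5 11 10 13 6)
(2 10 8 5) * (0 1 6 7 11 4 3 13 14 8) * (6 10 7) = (0 1 10)(2 7 11 4 3 13 14 8 5) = [1, 10, 7, 13, 3, 2, 6, 11, 5, 9, 0, 4, 12, 14, 8]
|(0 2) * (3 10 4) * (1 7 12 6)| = 12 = |(0 2)(1 7 12 6)(3 10 4)|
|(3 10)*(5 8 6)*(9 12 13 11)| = |(3 10)(5 8 6)(9 12 13 11)| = 12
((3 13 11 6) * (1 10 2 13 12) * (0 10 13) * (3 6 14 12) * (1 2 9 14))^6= ((0 10 9 14 12 2)(1 13 11))^6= (14)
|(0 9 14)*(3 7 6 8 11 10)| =|(0 9 14)(3 7 6 8 11 10)| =6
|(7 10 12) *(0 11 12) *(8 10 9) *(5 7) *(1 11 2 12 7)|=10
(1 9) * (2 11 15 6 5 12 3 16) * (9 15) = [0, 15, 11, 16, 4, 12, 5, 7, 8, 1, 10, 9, 3, 13, 14, 6, 2] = (1 15 6 5 12 3 16 2 11 9)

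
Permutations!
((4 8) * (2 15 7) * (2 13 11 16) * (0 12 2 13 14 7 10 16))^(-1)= ((0 12 2 15 10 16 13 11)(4 8)(7 14))^(-1)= (0 11 13 16 10 15 2 12)(4 8)(7 14)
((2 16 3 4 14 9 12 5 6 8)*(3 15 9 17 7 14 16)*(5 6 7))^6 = ((2 3 4 16 15 9 12 6 8)(5 7 14 17))^6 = (2 12 16)(3 6 15)(4 8 9)(5 14)(7 17)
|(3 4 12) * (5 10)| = 6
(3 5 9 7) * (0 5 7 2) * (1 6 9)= (0 5 1 6 9 2)(3 7)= [5, 6, 0, 7, 4, 1, 9, 3, 8, 2]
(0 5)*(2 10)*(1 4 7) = (0 5)(1 4 7)(2 10) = [5, 4, 10, 3, 7, 0, 6, 1, 8, 9, 2]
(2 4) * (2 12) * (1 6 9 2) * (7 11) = (1 6 9 2 4 12)(7 11) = [0, 6, 4, 3, 12, 5, 9, 11, 8, 2, 10, 7, 1]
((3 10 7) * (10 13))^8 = (13)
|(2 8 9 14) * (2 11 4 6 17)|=|(2 8 9 14 11 4 6 17)|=8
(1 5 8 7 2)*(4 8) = (1 5 4 8 7 2) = [0, 5, 1, 3, 8, 4, 6, 2, 7]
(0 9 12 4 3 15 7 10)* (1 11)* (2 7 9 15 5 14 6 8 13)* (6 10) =(0 15 9 12 4 3 5 14 10)(1 11)(2 7 6 8 13) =[15, 11, 7, 5, 3, 14, 8, 6, 13, 12, 0, 1, 4, 2, 10, 9]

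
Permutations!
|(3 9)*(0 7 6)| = 6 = |(0 7 6)(3 9)|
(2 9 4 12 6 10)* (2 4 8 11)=(2 9 8 11)(4 12 6 10)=[0, 1, 9, 3, 12, 5, 10, 7, 11, 8, 4, 2, 6]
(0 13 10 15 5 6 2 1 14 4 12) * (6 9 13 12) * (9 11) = (0 12)(1 14 4 6 2)(5 11 9 13 10 15) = [12, 14, 1, 3, 6, 11, 2, 7, 8, 13, 15, 9, 0, 10, 4, 5]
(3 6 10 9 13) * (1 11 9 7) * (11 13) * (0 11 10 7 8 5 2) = (0 11 9 10 8 5 2)(1 13 3 6 7) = [11, 13, 0, 6, 4, 2, 7, 1, 5, 10, 8, 9, 12, 3]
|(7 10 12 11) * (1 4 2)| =12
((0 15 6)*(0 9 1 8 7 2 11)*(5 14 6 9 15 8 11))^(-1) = ((0 8 7 2 5 14 6 15 9 1 11))^(-1) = (0 11 1 9 15 6 14 5 2 7 8)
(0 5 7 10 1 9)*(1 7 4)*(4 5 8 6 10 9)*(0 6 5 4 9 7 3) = (0 8 5 4 1 9 6 10 3) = [8, 9, 2, 0, 1, 4, 10, 7, 5, 6, 3]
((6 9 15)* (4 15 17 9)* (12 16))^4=((4 15 6)(9 17)(12 16))^4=(17)(4 15 6)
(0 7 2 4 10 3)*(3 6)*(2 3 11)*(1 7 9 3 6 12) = (0 9 3)(1 7 6 11 2 4 10 12) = [9, 7, 4, 0, 10, 5, 11, 6, 8, 3, 12, 2, 1]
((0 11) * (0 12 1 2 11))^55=((1 2 11 12))^55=(1 12 11 2)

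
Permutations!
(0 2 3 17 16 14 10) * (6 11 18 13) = (0 2 3 17 16 14 10)(6 11 18 13) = [2, 1, 3, 17, 4, 5, 11, 7, 8, 9, 0, 18, 12, 6, 10, 15, 14, 16, 13]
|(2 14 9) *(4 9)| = |(2 14 4 9)| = 4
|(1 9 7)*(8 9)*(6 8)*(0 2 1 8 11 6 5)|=12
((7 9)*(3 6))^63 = (3 6)(7 9)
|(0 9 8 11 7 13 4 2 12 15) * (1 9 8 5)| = 9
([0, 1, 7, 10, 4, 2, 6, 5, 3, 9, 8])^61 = [0, 1, 7, 10, 4, 2, 6, 5, 3, 9, 8]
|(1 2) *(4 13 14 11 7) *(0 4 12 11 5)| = 30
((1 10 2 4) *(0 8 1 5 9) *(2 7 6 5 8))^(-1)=(0 9 5 6 7 10 1 8 4 2)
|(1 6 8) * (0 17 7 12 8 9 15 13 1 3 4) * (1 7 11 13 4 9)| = |(0 17 11 13 7 12 8 3 9 15 4)(1 6)| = 22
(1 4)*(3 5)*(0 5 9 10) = (0 5 3 9 10)(1 4) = [5, 4, 2, 9, 1, 3, 6, 7, 8, 10, 0]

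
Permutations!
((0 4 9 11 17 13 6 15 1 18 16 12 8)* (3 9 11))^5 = (0 6 12 17 18 4 15 8 13 16 11 1)(3 9)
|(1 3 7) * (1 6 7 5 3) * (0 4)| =2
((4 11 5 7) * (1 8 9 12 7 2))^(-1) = (1 2 5 11 4 7 12 9 8)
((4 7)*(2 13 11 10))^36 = (13)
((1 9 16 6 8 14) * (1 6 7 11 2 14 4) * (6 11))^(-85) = (1 4 8 6 7 16 9)(2 11 14)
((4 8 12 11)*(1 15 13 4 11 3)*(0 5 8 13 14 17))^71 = ((0 5 8 12 3 1 15 14 17)(4 13))^71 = (0 17 14 15 1 3 12 8 5)(4 13)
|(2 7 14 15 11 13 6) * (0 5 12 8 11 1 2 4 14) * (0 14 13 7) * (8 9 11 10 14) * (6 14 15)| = |(0 5 12 9 11 7 8 10 15 1 2)(4 13 14 6)| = 44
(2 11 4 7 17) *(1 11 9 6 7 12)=[0, 11, 9, 3, 12, 5, 7, 17, 8, 6, 10, 4, 1, 13, 14, 15, 16, 2]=(1 11 4 12)(2 9 6 7 17)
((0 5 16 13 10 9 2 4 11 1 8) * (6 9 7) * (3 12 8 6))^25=(0 12 7 13 5 8 3 10 16)(1 6 9 2 4 11)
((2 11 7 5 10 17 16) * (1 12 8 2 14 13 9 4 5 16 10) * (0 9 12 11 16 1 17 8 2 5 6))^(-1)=(0 6 4 9)(1 7 11)(2 12 13 14 16)(5 8 10 17)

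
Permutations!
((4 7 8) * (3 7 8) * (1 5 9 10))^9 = (1 5 9 10)(3 7)(4 8)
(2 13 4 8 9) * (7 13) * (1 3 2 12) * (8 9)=[0, 3, 7, 2, 9, 5, 6, 13, 8, 12, 10, 11, 1, 4]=(1 3 2 7 13 4 9 12)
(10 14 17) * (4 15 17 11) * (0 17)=[17, 1, 2, 3, 15, 5, 6, 7, 8, 9, 14, 4, 12, 13, 11, 0, 16, 10]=(0 17 10 14 11 4 15)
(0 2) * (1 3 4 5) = (0 2)(1 3 4 5) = [2, 3, 0, 4, 5, 1]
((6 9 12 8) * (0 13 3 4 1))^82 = (0 3 1 13 4)(6 12)(8 9)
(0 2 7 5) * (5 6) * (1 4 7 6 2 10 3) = (0 10 3 1 4 7 2 6 5) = [10, 4, 6, 1, 7, 0, 5, 2, 8, 9, 3]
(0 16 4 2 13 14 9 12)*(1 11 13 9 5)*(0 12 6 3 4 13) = (0 16 13 14 5 1 11)(2 9 6 3 4) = [16, 11, 9, 4, 2, 1, 3, 7, 8, 6, 10, 0, 12, 14, 5, 15, 13]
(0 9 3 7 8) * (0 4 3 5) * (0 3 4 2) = (0 9 5 3 7 8 2) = [9, 1, 0, 7, 4, 3, 6, 8, 2, 5]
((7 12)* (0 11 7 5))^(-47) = ((0 11 7 12 5))^(-47) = (0 12 11 5 7)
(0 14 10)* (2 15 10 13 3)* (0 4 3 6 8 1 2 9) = (0 14 13 6 8 1 2 15 10 4 3 9) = [14, 2, 15, 9, 3, 5, 8, 7, 1, 0, 4, 11, 12, 6, 13, 10]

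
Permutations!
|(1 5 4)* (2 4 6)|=|(1 5 6 2 4)|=5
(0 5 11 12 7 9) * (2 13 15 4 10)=(0 5 11 12 7 9)(2 13 15 4 10)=[5, 1, 13, 3, 10, 11, 6, 9, 8, 0, 2, 12, 7, 15, 14, 4]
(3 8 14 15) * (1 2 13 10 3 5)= (1 2 13 10 3 8 14 15 5)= [0, 2, 13, 8, 4, 1, 6, 7, 14, 9, 3, 11, 12, 10, 15, 5]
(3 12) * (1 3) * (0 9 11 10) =(0 9 11 10)(1 3 12) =[9, 3, 2, 12, 4, 5, 6, 7, 8, 11, 0, 10, 1]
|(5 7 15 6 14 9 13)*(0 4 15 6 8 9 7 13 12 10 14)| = 10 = |(0 4 15 8 9 12 10 14 7 6)(5 13)|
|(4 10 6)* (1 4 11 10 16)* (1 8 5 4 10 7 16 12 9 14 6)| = 10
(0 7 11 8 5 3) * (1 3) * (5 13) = (0 7 11 8 13 5 1 3) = [7, 3, 2, 0, 4, 1, 6, 11, 13, 9, 10, 8, 12, 5]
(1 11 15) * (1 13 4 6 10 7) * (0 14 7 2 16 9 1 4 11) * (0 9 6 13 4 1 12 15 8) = [14, 9, 16, 3, 13, 5, 10, 1, 0, 12, 2, 8, 15, 11, 7, 4, 6] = (0 14 7 1 9 12 15 4 13 11 8)(2 16 6 10)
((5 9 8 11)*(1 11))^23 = (1 9 11 8 5)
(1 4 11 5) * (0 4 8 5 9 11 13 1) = [4, 8, 2, 3, 13, 0, 6, 7, 5, 11, 10, 9, 12, 1] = (0 4 13 1 8 5)(9 11)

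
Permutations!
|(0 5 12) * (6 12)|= |(0 5 6 12)|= 4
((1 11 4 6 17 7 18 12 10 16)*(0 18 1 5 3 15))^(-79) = ((0 18 12 10 16 5 3 15)(1 11 4 6 17 7))^(-79) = (0 18 12 10 16 5 3 15)(1 7 17 6 4 11)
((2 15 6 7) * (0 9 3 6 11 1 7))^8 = ((0 9 3 6)(1 7 2 15 11))^8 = (1 15 7 11 2)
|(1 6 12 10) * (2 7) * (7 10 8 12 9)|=|(1 6 9 7 2 10)(8 12)|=6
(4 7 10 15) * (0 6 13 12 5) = (0 6 13 12 5)(4 7 10 15) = [6, 1, 2, 3, 7, 0, 13, 10, 8, 9, 15, 11, 5, 12, 14, 4]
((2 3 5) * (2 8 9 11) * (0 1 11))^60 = ((0 1 11 2 3 5 8 9))^60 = (0 3)(1 5)(2 9)(8 11)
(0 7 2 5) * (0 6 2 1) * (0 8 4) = [7, 8, 5, 3, 0, 6, 2, 1, 4] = (0 7 1 8 4)(2 5 6)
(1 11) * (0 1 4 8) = (0 1 11 4 8) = [1, 11, 2, 3, 8, 5, 6, 7, 0, 9, 10, 4]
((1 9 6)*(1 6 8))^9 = ((1 9 8))^9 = (9)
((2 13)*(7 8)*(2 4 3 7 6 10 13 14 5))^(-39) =((2 14 5)(3 7 8 6 10 13 4))^(-39) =(14)(3 6 4 8 13 7 10)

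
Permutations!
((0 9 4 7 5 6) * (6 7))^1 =((0 9 4 6)(5 7))^1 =(0 9 4 6)(5 7)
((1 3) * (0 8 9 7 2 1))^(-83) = ((0 8 9 7 2 1 3))^(-83) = (0 8 9 7 2 1 3)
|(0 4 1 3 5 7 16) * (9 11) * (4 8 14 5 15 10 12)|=6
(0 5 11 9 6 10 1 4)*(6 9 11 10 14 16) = (0 5 10 1 4)(6 14 16) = [5, 4, 2, 3, 0, 10, 14, 7, 8, 9, 1, 11, 12, 13, 16, 15, 6]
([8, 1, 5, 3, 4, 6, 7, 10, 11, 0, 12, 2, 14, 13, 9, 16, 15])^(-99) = [0, 1, 2, 3, 4, 5, 6, 7, 8, 9, 10, 11, 12, 13, 14, 16, 15]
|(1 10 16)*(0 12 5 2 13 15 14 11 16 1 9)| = |(0 12 5 2 13 15 14 11 16 9)(1 10)| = 10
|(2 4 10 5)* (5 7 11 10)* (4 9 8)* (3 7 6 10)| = |(2 9 8 4 5)(3 7 11)(6 10)| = 30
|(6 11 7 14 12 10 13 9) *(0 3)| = |(0 3)(6 11 7 14 12 10 13 9)| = 8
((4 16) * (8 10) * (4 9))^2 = ((4 16 9)(8 10))^2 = (4 9 16)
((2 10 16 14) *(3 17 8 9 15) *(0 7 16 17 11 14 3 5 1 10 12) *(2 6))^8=(0 12 2 6 14 11 3 16 7)(1 10 17 8 9 15 5)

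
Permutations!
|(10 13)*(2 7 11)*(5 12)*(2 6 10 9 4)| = 8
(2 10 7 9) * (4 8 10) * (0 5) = (0 5)(2 4 8 10 7 9) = [5, 1, 4, 3, 8, 0, 6, 9, 10, 2, 7]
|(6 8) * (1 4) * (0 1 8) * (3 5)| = 10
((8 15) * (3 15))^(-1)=((3 15 8))^(-1)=(3 8 15)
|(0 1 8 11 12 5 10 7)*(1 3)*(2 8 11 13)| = |(0 3 1 11 12 5 10 7)(2 8 13)| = 24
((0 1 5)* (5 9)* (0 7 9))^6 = ((0 1)(5 7 9))^6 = (9)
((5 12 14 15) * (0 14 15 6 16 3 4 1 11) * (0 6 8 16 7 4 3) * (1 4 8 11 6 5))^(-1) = (0 16 8 7 6 1 15 12 5 11 14)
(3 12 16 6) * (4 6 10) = (3 12 16 10 4 6) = [0, 1, 2, 12, 6, 5, 3, 7, 8, 9, 4, 11, 16, 13, 14, 15, 10]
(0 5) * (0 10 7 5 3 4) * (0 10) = (0 3 4 10 7 5) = [3, 1, 2, 4, 10, 0, 6, 5, 8, 9, 7]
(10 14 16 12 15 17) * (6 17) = (6 17 10 14 16 12 15) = [0, 1, 2, 3, 4, 5, 17, 7, 8, 9, 14, 11, 15, 13, 16, 6, 12, 10]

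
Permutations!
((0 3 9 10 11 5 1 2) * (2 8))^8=(0 2 8 1 5 11 10 9 3)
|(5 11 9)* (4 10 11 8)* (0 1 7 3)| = 12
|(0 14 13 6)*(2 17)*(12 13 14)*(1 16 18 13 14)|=8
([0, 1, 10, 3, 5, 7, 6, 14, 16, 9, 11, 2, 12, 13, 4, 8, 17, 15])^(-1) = (2 11 10)(4 14 7 5)(8 15 17 16)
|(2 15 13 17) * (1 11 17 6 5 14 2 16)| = 12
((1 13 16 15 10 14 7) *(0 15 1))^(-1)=((0 15 10 14 7)(1 13 16))^(-1)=(0 7 14 10 15)(1 16 13)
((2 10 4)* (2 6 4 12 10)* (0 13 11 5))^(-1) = (0 5 11 13)(4 6)(10 12)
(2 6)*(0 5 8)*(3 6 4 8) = [5, 1, 4, 6, 8, 3, 2, 7, 0] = (0 5 3 6 2 4 8)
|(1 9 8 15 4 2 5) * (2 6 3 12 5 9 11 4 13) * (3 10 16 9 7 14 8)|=|(1 11 4 6 10 16 9 3 12 5)(2 7 14 8 15 13)|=30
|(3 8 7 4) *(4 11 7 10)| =4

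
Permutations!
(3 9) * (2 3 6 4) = (2 3 9 6 4) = [0, 1, 3, 9, 2, 5, 4, 7, 8, 6]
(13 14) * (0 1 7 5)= (0 1 7 5)(13 14)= [1, 7, 2, 3, 4, 0, 6, 5, 8, 9, 10, 11, 12, 14, 13]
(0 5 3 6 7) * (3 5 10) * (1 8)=(0 10 3 6 7)(1 8)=[10, 8, 2, 6, 4, 5, 7, 0, 1, 9, 3]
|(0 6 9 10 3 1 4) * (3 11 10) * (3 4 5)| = 12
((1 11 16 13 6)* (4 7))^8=((1 11 16 13 6)(4 7))^8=(1 13 11 6 16)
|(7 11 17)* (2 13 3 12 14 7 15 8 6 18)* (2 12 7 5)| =13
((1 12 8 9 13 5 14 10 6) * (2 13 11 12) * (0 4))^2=(1 13 14 6 2 5 10)(8 11)(9 12)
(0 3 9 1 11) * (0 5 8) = (0 3 9 1 11 5 8) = [3, 11, 2, 9, 4, 8, 6, 7, 0, 1, 10, 5]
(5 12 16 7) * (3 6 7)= (3 6 7 5 12 16)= [0, 1, 2, 6, 4, 12, 7, 5, 8, 9, 10, 11, 16, 13, 14, 15, 3]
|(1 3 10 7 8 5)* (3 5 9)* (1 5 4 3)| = 7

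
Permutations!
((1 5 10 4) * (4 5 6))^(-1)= ((1 6 4)(5 10))^(-1)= (1 4 6)(5 10)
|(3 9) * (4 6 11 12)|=|(3 9)(4 6 11 12)|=4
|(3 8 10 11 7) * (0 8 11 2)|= 12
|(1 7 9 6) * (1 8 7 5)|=4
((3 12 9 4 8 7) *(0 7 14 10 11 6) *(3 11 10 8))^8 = ((0 7 11 6)(3 12 9 4)(8 14))^8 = (14)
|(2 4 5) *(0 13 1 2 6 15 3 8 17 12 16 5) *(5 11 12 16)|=|(0 13 1 2 4)(3 8 17 16 11 12 5 6 15)|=45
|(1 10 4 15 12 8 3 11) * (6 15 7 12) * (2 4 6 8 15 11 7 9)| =60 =|(1 10 6 11)(2 4 9)(3 7 12 15 8)|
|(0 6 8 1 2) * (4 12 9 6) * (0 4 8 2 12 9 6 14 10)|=10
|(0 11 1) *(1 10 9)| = |(0 11 10 9 1)| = 5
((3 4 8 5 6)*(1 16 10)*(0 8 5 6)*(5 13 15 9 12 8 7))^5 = ((0 7 5)(1 16 10)(3 4 13 15 9 12 8 6))^5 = (0 5 7)(1 10 16)(3 12 13 6 9 4 8 15)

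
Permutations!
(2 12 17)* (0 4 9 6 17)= (0 4 9 6 17 2 12)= [4, 1, 12, 3, 9, 5, 17, 7, 8, 6, 10, 11, 0, 13, 14, 15, 16, 2]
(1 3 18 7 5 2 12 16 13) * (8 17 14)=(1 3 18 7 5 2 12 16 13)(8 17 14)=[0, 3, 12, 18, 4, 2, 6, 5, 17, 9, 10, 11, 16, 1, 8, 15, 13, 14, 7]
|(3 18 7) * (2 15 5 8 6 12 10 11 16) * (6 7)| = 12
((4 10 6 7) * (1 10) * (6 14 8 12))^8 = ((1 10 14 8 12 6 7 4))^8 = (14)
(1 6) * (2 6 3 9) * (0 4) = (0 4)(1 3 9 2 6) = [4, 3, 6, 9, 0, 5, 1, 7, 8, 2]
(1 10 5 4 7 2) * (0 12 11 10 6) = [12, 6, 1, 3, 7, 4, 0, 2, 8, 9, 5, 10, 11] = (0 12 11 10 5 4 7 2 1 6)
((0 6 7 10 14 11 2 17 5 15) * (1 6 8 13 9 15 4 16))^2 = ((0 8 13 9 15)(1 6 7 10 14 11 2 17 5 4 16))^2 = (0 13 15 8 9)(1 7 14 2 5 16 6 10 11 17 4)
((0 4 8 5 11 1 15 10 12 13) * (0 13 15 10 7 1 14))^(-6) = ((0 4 8 5 11 14)(1 10 12 15 7))^(-6) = (1 7 15 12 10)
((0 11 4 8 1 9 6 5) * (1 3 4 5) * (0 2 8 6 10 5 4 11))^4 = ((1 9 10 5 2 8 3 11 4 6))^4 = (1 2 4 10 3)(5 11 9 8 6)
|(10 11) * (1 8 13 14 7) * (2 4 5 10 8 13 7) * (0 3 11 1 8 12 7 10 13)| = 40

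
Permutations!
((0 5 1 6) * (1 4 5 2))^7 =((0 2 1 6)(4 5))^7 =(0 6 1 2)(4 5)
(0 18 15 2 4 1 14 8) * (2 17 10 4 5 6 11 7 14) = (0 18 15 17 10 4 1 2 5 6 11 7 14 8) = [18, 2, 5, 3, 1, 6, 11, 14, 0, 9, 4, 7, 12, 13, 8, 17, 16, 10, 15]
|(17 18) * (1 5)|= 2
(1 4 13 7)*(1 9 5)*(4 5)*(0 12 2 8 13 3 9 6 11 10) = [12, 5, 8, 9, 3, 1, 11, 6, 13, 4, 0, 10, 2, 7] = (0 12 2 8 13 7 6 11 10)(1 5)(3 9 4)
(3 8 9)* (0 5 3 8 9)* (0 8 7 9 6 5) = (3 6 5)(7 9) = [0, 1, 2, 6, 4, 3, 5, 9, 8, 7]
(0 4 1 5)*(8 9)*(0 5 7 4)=(1 7 4)(8 9)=[0, 7, 2, 3, 1, 5, 6, 4, 9, 8]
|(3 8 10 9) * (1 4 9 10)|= 5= |(10)(1 4 9 3 8)|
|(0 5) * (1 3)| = 2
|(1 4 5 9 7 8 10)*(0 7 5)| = 6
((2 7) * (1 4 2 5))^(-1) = ((1 4 2 7 5))^(-1) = (1 5 7 2 4)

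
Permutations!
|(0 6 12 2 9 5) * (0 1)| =7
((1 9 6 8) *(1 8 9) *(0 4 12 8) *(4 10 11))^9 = ((0 10 11 4 12 8)(6 9))^9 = (0 4)(6 9)(8 11)(10 12)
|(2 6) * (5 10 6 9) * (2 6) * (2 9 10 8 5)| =6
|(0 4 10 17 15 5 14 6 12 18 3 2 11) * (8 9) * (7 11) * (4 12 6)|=42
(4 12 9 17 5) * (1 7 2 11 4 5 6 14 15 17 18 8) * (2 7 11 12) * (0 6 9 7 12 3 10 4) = [6, 11, 3, 10, 2, 5, 14, 12, 1, 18, 4, 0, 7, 13, 15, 17, 16, 9, 8] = (0 6 14 15 17 9 18 8 1 11)(2 3 10 4)(7 12)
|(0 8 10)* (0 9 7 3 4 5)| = 8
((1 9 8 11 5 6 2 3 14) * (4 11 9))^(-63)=((1 4 11 5 6 2 3 14)(8 9))^(-63)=(1 4 11 5 6 2 3 14)(8 9)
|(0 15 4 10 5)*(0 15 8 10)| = |(0 8 10 5 15 4)| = 6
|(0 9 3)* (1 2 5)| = |(0 9 3)(1 2 5)| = 3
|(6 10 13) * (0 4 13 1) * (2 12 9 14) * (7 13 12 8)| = |(0 4 12 9 14 2 8 7 13 6 10 1)| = 12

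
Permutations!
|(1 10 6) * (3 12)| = 6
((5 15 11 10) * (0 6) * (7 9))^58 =((0 6)(5 15 11 10)(7 9))^58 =(5 11)(10 15)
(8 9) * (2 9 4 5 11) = (2 9 8 4 5 11) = [0, 1, 9, 3, 5, 11, 6, 7, 4, 8, 10, 2]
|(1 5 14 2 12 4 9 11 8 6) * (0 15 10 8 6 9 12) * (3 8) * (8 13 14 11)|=|(0 15 10 3 13 14 2)(1 5 11 6)(4 12)(8 9)|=28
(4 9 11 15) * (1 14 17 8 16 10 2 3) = (1 14 17 8 16 10 2 3)(4 9 11 15) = [0, 14, 3, 1, 9, 5, 6, 7, 16, 11, 2, 15, 12, 13, 17, 4, 10, 8]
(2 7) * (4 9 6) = (2 7)(4 9 6) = [0, 1, 7, 3, 9, 5, 4, 2, 8, 6]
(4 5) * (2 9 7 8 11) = [0, 1, 9, 3, 5, 4, 6, 8, 11, 7, 10, 2] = (2 9 7 8 11)(4 5)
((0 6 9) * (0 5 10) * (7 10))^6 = (10)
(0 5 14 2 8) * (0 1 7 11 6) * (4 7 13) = (0 5 14 2 8 1 13 4 7 11 6) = [5, 13, 8, 3, 7, 14, 0, 11, 1, 9, 10, 6, 12, 4, 2]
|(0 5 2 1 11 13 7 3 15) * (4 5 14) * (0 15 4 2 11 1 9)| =|(15)(0 14 2 9)(3 4 5 11 13 7)| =12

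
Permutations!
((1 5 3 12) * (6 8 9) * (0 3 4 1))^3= (12)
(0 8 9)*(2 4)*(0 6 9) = (0 8)(2 4)(6 9) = [8, 1, 4, 3, 2, 5, 9, 7, 0, 6]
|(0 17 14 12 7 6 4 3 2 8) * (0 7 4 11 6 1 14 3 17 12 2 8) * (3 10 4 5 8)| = 24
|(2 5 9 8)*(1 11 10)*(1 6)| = 4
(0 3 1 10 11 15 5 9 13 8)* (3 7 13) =[7, 10, 2, 1, 4, 9, 6, 13, 0, 3, 11, 15, 12, 8, 14, 5] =(0 7 13 8)(1 10 11 15 5 9 3)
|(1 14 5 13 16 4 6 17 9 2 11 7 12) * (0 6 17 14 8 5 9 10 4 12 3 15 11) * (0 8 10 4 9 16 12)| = |(0 6 14 16)(1 10 9 2 8 5 13 12)(3 15 11 7)(4 17)| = 8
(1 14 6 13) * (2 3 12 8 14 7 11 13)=[0, 7, 3, 12, 4, 5, 2, 11, 14, 9, 10, 13, 8, 1, 6]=(1 7 11 13)(2 3 12 8 14 6)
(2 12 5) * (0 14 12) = (0 14 12 5 2) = [14, 1, 0, 3, 4, 2, 6, 7, 8, 9, 10, 11, 5, 13, 12]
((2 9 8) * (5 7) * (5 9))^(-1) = (2 8 9 7 5)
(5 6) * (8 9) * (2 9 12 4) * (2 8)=(2 9)(4 8 12)(5 6)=[0, 1, 9, 3, 8, 6, 5, 7, 12, 2, 10, 11, 4]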